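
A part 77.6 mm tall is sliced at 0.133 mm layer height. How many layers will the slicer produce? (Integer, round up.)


Layers = ceil(77.6/0.133) = 584


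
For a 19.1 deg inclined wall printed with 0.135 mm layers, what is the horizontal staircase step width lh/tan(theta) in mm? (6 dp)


step = 0.135 / tan(19.1) = 0.389857 mm


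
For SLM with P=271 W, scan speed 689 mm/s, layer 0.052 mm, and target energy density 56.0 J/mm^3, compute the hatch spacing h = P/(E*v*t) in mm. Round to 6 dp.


h = 271 / (56.0*689*0.052) = 0.13507 mm


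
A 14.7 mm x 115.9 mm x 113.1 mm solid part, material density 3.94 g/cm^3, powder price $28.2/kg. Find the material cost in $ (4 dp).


V = 14.7 * 115.9 * 113.1 = 192691.863 mm^3 = 192.691863 cm^3
Mass = 192.691863 * 3.94 / 1000 = 0.75920594 kg
Cost = 0.75920594 * 28.2 = 21.4096 $


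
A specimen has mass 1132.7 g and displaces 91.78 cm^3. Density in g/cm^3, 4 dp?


rho = 1132.7 / 91.78 = 12.3415 g/cm^3


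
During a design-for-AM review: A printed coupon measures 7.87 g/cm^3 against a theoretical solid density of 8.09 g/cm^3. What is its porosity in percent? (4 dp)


Porosity = (1-7.87/8.09)*100 = 2.7194 %


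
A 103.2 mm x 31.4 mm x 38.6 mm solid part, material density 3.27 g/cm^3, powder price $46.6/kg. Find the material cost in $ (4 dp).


V = 103.2 * 31.4 * 38.6 = 125082.528 mm^3 = 125.082528 cm^3
Mass = 125.082528 * 3.27 / 1000 = 0.40901987 kg
Cost = 0.40901987 * 46.6 = 19.0603 $


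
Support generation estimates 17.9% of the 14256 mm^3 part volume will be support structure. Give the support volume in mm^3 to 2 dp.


V_support = 14256 * 0.179 = 2551.82 mm^3


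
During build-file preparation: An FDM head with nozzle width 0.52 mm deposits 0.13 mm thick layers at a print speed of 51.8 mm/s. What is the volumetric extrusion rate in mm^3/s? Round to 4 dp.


Rate = 0.52 * 0.13 * 51.8 = 3.5017 mm^3/s


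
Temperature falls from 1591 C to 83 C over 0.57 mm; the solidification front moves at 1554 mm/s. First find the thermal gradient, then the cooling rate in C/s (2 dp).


G = (1591-83)/0.57 = 2645.61403509 C/mm
CR = 2645.61403509 * 1554 = 4111284.21 C/s


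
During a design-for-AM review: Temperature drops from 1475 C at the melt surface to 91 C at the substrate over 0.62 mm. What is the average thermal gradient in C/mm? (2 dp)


G = (1475-91)/0.62 = 2232.26 C/mm


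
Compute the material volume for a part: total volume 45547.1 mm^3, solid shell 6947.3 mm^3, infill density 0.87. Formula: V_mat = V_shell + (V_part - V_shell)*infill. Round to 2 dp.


V_infill = (45547.1 - 6947.3) * 0.87 = 33581.83
V_total = 6947.3 + 33581.83 = 40529.13 mm^3


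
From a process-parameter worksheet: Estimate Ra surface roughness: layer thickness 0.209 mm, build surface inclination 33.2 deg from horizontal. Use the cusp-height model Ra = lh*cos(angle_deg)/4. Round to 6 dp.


Ra = 0.209 * cos(33.2) / 4 = 0.043721 mm


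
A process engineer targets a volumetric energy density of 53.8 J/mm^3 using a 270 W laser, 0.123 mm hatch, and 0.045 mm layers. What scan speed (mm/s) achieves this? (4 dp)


v = 270 / (53.8*0.123*0.045) = 906.7005 mm/s


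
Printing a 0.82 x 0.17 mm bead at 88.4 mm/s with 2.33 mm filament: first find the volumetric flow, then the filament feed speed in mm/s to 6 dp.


Q = 0.82 * 0.17 * 88.4 = 12.32296 mm^3/s
A_fil = pi*(2.33/2)^2 = 4.26384809 mm^2
v_feed = 12.32296 / 4.26384809 = 2.890103 mm/s


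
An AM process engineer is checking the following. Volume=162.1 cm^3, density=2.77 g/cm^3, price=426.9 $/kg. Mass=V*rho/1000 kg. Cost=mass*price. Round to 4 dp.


Mass = 162.1*2.77/1000 = 0.449017 kg
Cost = 0.449017 * 426.9 = 191.6854 $


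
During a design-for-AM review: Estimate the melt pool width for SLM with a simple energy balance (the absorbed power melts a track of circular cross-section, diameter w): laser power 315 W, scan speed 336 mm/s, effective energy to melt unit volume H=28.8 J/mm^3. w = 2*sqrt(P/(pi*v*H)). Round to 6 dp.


w = 2*sqrt(315/(pi*336*28.8)) = 0.203584 mm


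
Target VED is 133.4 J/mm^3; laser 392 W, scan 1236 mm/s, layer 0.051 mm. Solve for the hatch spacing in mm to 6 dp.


h = 392 / (133.4*1236*0.051) = 0.046617 mm


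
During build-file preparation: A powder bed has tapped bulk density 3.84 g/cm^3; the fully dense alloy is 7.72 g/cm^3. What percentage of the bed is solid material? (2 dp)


Packing = (3.84/7.72)*100 = 49.74 %


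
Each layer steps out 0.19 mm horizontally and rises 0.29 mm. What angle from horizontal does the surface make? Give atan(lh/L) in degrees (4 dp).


angle = atan(0.29/0.19) = 56.7683 degrees


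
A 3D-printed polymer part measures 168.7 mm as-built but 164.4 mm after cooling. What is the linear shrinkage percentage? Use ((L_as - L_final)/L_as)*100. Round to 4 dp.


Shrinkage = ((168.7-164.4)/168.7)*100 = 2.5489 %


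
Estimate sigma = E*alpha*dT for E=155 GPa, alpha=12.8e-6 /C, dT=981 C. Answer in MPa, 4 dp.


sigma = 155*1000 * 12.8e-6 * 981 = 1946.304 MPa


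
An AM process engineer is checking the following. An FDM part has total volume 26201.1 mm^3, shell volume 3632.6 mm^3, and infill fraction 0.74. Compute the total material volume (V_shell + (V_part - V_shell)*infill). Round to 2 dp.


V_infill = (26201.1 - 3632.6) * 0.74 = 16700.69
V_total = 3632.6 + 16700.69 = 20333.29 mm^3


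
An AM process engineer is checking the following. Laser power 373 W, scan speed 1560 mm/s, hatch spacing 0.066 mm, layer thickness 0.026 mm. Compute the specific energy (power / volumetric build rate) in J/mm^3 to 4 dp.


Build rate = 1560 * 0.066 * 0.026 = 2.67696 mm^3/s
SE = 373 / 2.67696 = 139.3372 J/mm^3


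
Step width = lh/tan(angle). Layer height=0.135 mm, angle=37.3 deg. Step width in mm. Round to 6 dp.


step = 0.135 / tan(37.3) = 0.177213 mm


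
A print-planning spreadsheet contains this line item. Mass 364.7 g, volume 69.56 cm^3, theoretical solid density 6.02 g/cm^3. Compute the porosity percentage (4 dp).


rho_part = 364.7 / 69.56 = 5.24295572 g/cm^3
Porosity = (1 - 5.24295572/6.02)*100 = 12.9077 %


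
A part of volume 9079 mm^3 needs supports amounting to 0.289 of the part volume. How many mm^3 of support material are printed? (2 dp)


V_support = 9079 * 0.289 = 2623.83 mm^3


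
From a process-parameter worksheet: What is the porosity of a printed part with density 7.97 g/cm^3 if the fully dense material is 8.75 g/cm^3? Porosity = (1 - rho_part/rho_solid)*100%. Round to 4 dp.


Porosity = (1-7.97/8.75)*100 = 8.9143 %


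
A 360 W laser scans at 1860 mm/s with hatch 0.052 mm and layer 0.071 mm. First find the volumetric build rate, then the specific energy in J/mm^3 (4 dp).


Build rate = 1860 * 0.052 * 0.071 = 6.86712 mm^3/s
SE = 360 / 6.86712 = 52.4237 J/mm^3


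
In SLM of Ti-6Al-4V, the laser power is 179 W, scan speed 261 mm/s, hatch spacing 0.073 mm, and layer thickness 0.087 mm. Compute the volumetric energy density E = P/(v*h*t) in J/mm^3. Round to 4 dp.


E = 179 / (261*0.073*0.087) = 107.9867 J/mm^3


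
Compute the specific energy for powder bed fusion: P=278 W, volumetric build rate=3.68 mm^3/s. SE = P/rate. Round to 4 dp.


SE = 278 / 3.68 = 75.5435 J/mm^3


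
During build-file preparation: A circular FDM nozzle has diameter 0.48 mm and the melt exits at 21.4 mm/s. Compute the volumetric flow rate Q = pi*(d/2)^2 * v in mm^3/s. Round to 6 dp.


A = pi*(0.48/2)^2 = 0.18095574 mm^2
Q = 0.18095574 * 21.4 = 3.872453 mm^3/s


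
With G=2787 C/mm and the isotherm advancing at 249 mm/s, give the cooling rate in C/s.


CR = 2787 * 249 = 693963 C/s


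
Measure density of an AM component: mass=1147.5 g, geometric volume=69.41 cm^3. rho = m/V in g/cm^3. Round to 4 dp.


rho = 1147.5 / 69.41 = 16.5322 g/cm^3


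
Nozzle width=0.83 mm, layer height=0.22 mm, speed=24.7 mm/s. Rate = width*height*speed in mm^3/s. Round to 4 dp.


Rate = 0.83 * 0.22 * 24.7 = 4.5102 mm^3/s


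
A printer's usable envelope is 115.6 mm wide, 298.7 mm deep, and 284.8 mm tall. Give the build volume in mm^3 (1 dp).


V = 115.6 * 298.7 * 284.8 = 9834064.3 mm^3


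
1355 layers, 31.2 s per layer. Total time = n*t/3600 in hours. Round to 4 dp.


t = 1355 * 31.2 / 3600 = 11.7433 hrs


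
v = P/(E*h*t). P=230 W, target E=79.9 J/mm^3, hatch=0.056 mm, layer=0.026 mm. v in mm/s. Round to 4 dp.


v = 230 / (79.9*0.056*0.026) = 1977.0592 mm/s


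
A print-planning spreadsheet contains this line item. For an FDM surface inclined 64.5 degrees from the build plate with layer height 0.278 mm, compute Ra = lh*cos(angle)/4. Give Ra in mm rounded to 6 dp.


Ra = 0.278 * cos(64.5) / 4 = 0.029921 mm


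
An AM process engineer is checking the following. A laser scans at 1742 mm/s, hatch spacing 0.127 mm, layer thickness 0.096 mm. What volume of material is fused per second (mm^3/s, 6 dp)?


Rate = 1742 * 0.127 * 0.096 = 21.238464 mm^3/s


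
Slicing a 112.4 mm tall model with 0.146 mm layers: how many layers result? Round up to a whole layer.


Layers = ceil(112.4/0.146) = 770


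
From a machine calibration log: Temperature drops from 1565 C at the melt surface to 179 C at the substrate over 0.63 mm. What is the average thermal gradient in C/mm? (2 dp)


G = (1565-179)/0.63 = 2200.0 C/mm


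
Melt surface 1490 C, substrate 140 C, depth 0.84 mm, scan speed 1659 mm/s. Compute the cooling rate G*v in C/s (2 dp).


G = (1490-140)/0.84 = 1607.14285714 C/mm
CR = 1607.14285714 * 1659 = 2666250.0 C/s


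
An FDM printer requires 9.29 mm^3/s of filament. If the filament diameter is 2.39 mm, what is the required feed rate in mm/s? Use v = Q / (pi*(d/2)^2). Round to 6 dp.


A = pi*(2.39/2)^2 = 4.486273
v = 9.29 / 4.486273 = 2.070761 mm/s


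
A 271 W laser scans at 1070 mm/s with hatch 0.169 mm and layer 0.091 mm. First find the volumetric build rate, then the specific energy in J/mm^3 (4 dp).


Build rate = 1070 * 0.169 * 0.091 = 16.45553 mm^3/s
SE = 271 / 16.45553 = 16.4686 J/mm^3


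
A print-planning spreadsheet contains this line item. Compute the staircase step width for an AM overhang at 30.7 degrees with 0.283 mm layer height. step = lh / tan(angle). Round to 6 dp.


step = 0.283 / tan(30.7) = 0.476626 mm


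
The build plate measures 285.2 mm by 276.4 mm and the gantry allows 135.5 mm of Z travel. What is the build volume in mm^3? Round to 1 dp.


V = 285.2 * 276.4 * 135.5 = 10681367.4 mm^3


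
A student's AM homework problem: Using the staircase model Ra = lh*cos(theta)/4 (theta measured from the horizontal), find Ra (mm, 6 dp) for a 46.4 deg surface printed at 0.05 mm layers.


Ra = 0.05 * cos(46.4) / 4 = 0.00862 mm


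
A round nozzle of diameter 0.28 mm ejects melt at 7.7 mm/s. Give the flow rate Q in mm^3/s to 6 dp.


A = pi*(0.28/2)^2 = 0.06157522 mm^2
Q = 0.06157522 * 7.7 = 0.474129 mm^3/s


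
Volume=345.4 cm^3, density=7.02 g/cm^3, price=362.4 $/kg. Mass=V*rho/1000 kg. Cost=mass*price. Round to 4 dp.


Mass = 345.4*7.02/1000 = 2.424708 kg
Cost = 2.424708 * 362.4 = 878.7142 $


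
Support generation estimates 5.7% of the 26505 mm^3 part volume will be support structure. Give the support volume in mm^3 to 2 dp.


V_support = 26505 * 0.057 = 1510.79 mm^3


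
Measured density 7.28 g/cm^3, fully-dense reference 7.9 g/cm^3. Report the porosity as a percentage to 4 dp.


Porosity = (1-7.28/7.9)*100 = 7.8481 %


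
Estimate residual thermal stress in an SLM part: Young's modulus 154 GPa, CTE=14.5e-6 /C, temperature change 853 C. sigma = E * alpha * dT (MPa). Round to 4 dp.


sigma = 154*1000 * 14.5e-6 * 853 = 1904.749 MPa


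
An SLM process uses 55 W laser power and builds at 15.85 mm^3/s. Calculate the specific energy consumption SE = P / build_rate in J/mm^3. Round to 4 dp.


SE = 55 / 15.85 = 3.47 J/mm^3


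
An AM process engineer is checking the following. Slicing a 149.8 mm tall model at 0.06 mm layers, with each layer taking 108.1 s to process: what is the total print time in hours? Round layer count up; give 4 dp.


Layers = ceil(149.8/0.06) = 2497
t = 2497 * 108.1 / 3600 = 74.9794 hrs


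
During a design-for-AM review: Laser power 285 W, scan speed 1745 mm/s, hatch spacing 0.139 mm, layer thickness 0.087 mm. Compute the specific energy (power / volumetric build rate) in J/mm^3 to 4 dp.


Build rate = 1745 * 0.139 * 0.087 = 21.102285 mm^3/s
SE = 285 / 21.102285 = 13.5056 J/mm^3


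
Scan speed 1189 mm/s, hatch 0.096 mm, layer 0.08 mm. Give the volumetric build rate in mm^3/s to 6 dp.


Rate = 1189 * 0.096 * 0.08 = 9.13152 mm^3/s


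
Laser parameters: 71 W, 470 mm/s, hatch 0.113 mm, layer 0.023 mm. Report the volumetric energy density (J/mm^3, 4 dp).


E = 71 / (470*0.113*0.023) = 58.1238 J/mm^3


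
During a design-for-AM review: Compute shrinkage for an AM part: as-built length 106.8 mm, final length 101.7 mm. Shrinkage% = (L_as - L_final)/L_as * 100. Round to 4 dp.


Shrinkage = ((106.8-101.7)/106.8)*100 = 4.7753 %


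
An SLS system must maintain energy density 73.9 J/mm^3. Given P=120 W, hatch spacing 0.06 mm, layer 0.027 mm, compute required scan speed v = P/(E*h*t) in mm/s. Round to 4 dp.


v = 120 / (73.9*0.06*0.027) = 1002.3555 mm/s


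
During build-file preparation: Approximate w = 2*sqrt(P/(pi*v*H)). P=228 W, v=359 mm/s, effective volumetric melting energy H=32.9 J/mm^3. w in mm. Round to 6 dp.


w = 2*sqrt(228/(pi*359*32.9)) = 0.156775 mm


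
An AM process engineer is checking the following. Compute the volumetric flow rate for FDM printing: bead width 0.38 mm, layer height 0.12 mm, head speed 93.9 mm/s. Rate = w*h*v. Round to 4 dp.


Rate = 0.38 * 0.12 * 93.9 = 4.2818 mm^3/s


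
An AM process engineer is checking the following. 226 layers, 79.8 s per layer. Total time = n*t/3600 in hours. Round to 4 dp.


t = 226 * 79.8 / 3600 = 5.0097 hrs


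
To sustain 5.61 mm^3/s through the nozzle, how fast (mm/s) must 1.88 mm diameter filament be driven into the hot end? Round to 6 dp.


A = pi*(1.88/2)^2 = 2.775911
v = 5.61 / 2.775911 = 2.020958 mm/s


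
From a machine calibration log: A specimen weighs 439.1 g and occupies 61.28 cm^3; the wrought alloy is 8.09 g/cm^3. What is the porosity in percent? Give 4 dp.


rho_part = 439.1 / 61.28 = 7.16546997 g/cm^3
Porosity = (1 - 7.16546997/8.09)*100 = 11.4281 %


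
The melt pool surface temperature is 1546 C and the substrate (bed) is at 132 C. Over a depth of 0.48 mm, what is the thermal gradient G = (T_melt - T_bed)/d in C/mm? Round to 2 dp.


G = (1546-132)/0.48 = 2945.83 C/mm


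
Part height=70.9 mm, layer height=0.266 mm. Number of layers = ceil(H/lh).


Layers = ceil(70.9/0.266) = 267


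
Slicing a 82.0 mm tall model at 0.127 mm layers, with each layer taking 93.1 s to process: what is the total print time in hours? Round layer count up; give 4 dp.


Layers = ceil(82.0/0.127) = 646
t = 646 * 93.1 / 3600 = 16.7063 hrs


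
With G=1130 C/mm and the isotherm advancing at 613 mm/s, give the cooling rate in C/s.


CR = 1130 * 613 = 692690 C/s


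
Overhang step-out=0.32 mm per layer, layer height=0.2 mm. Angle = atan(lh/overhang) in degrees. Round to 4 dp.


angle = atan(0.2/0.32) = 32.0054 degrees


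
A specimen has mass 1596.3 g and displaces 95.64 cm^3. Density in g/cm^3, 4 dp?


rho = 1596.3 / 95.64 = 16.6907 g/cm^3


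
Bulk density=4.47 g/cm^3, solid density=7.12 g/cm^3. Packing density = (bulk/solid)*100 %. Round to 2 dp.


Packing = (4.47/7.12)*100 = 62.78 %


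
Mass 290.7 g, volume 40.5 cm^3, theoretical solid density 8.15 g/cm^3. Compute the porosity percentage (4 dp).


rho_part = 290.7 / 40.5 = 7.17777778 g/cm^3
Porosity = (1 - 7.17777778/8.15)*100 = 11.9291 %


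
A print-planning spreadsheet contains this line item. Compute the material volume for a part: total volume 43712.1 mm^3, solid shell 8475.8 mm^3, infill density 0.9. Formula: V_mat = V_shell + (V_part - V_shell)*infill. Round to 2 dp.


V_infill = (43712.1 - 8475.8) * 0.9 = 31712.67
V_total = 8475.8 + 31712.67 = 40188.47 mm^3


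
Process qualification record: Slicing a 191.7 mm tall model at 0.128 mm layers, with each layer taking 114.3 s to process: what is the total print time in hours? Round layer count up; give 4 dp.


Layers = ceil(191.7/0.128) = 1498
t = 1498 * 114.3 / 3600 = 47.5615 hrs


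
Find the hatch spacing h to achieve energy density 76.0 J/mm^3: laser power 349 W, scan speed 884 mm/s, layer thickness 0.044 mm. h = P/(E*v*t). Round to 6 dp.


h = 349 / (76.0*884*0.044) = 0.118061 mm


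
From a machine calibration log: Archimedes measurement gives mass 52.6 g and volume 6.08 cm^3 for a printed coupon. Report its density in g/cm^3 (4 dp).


rho = 52.6 / 6.08 = 8.6513 g/cm^3


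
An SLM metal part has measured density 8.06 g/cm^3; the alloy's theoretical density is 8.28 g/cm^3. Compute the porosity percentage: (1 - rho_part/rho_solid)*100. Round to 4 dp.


Porosity = (1-8.06/8.28)*100 = 2.657 %


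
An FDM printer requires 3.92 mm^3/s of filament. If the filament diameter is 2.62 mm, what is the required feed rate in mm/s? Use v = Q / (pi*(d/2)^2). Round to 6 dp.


A = pi*(2.62/2)^2 = 5.391287
v = 3.92 / 5.391287 = 0.727099 mm/s


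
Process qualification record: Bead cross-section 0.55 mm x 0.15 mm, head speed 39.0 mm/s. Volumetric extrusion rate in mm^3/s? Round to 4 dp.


Rate = 0.55 * 0.15 * 39.0 = 3.2175 mm^3/s


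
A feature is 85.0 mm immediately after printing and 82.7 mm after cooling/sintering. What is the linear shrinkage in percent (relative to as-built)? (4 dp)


Shrinkage = ((85.0-82.7)/85.0)*100 = 2.7059 %


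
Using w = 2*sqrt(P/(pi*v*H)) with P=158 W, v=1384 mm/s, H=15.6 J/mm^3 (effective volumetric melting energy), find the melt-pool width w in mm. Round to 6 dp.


w = 2*sqrt(158/(pi*1384*15.6)) = 0.096528 mm


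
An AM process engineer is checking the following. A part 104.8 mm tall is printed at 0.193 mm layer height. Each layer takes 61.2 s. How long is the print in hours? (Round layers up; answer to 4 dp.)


Layers = ceil(104.8/0.193) = 544
t = 544 * 61.2 / 3600 = 9.248 hrs


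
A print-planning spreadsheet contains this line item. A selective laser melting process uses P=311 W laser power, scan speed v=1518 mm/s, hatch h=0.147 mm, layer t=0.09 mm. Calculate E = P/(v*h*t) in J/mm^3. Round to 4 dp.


E = 311 / (1518*0.147*0.09) = 15.4856 J/mm^3


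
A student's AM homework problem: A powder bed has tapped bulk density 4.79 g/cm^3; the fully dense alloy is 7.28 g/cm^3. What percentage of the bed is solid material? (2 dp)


Packing = (4.79/7.28)*100 = 65.8 %


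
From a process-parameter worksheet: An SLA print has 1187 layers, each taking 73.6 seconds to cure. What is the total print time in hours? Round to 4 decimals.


t = 1187 * 73.6 / 3600 = 24.2676 hrs


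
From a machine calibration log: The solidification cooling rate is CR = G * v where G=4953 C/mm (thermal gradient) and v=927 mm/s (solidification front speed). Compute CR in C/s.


CR = 4953 * 927 = 4591431 C/s


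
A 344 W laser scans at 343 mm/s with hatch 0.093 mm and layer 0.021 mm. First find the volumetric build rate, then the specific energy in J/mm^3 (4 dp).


Build rate = 343 * 0.093 * 0.021 = 0.669879 mm^3/s
SE = 344 / 0.669879 = 513.5256 J/mm^3


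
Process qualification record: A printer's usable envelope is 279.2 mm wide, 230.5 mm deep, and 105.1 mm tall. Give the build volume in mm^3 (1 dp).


V = 279.2 * 230.5 * 105.1 = 6763773.6 mm^3


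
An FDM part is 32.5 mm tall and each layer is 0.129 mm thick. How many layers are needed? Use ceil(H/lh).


Layers = ceil(32.5/0.129) = 252


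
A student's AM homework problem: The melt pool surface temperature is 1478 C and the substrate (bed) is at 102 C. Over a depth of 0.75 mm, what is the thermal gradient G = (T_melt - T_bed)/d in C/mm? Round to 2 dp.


G = (1478-102)/0.75 = 1834.67 C/mm


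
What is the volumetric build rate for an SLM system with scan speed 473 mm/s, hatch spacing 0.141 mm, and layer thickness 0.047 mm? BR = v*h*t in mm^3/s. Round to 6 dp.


Rate = 473 * 0.141 * 0.047 = 3.134571 mm^3/s


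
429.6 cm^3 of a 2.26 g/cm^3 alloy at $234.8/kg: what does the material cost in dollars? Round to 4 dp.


Mass = 429.6*2.26/1000 = 0.970896 kg
Cost = 0.970896 * 234.8 = 227.9664 $


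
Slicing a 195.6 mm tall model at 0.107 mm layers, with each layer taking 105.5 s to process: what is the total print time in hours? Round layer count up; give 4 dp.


Layers = ceil(195.6/0.107) = 1829
t = 1829 * 105.5 / 3600 = 53.5999 hrs


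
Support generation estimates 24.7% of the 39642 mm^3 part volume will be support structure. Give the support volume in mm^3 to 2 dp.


V_support = 39642 * 0.247 = 9791.57 mm^3


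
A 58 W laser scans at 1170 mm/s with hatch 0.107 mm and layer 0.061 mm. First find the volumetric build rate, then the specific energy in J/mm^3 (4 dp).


Build rate = 1170 * 0.107 * 0.061 = 7.63659 mm^3/s
SE = 58 / 7.63659 = 7.595 J/mm^3


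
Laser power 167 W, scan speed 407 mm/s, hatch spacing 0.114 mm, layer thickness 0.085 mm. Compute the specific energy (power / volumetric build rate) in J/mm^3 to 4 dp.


Build rate = 407 * 0.114 * 0.085 = 3.94383 mm^3/s
SE = 167 / 3.94383 = 42.3446 J/mm^3


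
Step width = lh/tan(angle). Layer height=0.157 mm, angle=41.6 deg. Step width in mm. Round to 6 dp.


step = 0.157 / tan(41.6) = 0.176833 mm


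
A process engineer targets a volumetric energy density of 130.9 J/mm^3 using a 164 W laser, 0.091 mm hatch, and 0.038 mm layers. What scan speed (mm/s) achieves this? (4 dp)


v = 164 / (130.9*0.091*0.038) = 362.3091 mm/s


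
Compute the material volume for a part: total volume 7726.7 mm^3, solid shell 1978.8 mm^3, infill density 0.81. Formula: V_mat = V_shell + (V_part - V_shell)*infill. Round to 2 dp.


V_infill = (7726.7 - 1978.8) * 0.81 = 4655.8
V_total = 1978.8 + 4655.8 = 6634.6 mm^3


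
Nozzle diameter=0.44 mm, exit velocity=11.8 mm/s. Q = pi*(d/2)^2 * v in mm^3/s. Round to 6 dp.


A = pi*(0.44/2)^2 = 0.15205308 mm^2
Q = 0.15205308 * 11.8 = 1.794226 mm^3/s


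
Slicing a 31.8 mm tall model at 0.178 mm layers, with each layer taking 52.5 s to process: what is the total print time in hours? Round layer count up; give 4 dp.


Layers = ceil(31.8/0.178) = 179
t = 179 * 52.5 / 3600 = 2.6104 hrs


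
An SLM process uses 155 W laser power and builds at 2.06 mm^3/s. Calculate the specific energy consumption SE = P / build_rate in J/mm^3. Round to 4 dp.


SE = 155 / 2.06 = 75.2427 J/mm^3


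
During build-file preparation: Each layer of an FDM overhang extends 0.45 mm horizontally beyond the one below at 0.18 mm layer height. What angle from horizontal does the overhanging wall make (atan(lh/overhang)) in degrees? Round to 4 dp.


angle = atan(0.18/0.45) = 21.8014 degrees


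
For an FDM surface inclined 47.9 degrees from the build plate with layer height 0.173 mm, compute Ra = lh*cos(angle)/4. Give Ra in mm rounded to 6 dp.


Ra = 0.173 * cos(47.9) / 4 = 0.028996 mm


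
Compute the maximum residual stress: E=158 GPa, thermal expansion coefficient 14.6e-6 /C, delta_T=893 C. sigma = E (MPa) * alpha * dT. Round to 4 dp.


sigma = 158*1000 * 14.6e-6 * 893 = 2059.9724 MPa


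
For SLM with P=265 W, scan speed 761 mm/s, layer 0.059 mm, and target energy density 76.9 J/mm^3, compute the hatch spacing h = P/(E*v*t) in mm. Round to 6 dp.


h = 265 / (76.9*761*0.059) = 0.076751 mm


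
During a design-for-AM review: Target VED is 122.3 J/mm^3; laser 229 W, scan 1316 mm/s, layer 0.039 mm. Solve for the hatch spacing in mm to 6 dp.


h = 229 / (122.3*1316*0.039) = 0.036483 mm


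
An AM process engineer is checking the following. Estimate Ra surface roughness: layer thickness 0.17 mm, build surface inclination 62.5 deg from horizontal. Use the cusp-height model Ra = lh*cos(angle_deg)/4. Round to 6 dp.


Ra = 0.17 * cos(62.5) / 4 = 0.019624 mm


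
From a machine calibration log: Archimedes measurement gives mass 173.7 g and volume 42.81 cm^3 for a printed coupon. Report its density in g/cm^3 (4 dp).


rho = 173.7 / 42.81 = 4.0575 g/cm^3


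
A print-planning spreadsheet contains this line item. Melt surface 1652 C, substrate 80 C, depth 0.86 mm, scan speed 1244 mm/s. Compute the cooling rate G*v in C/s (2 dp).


G = (1652-80)/0.86 = 1827.90697674 C/mm
CR = 1827.90697674 * 1244 = 2273916.28 C/s


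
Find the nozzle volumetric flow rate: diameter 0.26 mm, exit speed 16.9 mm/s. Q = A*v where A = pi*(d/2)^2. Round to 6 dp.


A = pi*(0.26/2)^2 = 0.05309292 mm^2
Q = 0.05309292 * 16.9 = 0.89727 mm^3/s


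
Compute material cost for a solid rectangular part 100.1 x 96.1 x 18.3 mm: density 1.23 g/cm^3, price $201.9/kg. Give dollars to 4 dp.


V = 100.1 * 96.1 * 18.3 = 176038.863 mm^3 = 176.038863 cm^3
Mass = 176.038863 * 1.23 / 1000 = 0.2165278 kg
Cost = 0.2165278 * 201.9 = 43.717 $


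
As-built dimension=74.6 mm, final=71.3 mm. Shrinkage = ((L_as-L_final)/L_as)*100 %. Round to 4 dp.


Shrinkage = ((74.6-71.3)/74.6)*100 = 4.4236 %


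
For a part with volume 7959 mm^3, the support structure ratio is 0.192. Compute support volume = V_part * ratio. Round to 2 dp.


V_support = 7959 * 0.192 = 1528.13 mm^3


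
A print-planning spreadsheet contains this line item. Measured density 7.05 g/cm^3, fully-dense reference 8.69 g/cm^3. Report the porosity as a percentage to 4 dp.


Porosity = (1-7.05/8.69)*100 = 18.8723 %


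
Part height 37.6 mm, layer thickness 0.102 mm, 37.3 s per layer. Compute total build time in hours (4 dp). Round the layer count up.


Layers = ceil(37.6/0.102) = 369
t = 369 * 37.3 / 3600 = 3.8233 hrs


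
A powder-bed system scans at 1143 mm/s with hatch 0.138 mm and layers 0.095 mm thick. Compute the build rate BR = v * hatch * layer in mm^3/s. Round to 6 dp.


Rate = 1143 * 0.138 * 0.095 = 14.98473 mm^3/s


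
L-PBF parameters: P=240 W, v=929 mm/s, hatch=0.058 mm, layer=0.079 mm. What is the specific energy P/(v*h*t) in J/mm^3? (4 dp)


Build rate = 929 * 0.058 * 0.079 = 4.256678 mm^3/s
SE = 240 / 4.256678 = 56.382 J/mm^3


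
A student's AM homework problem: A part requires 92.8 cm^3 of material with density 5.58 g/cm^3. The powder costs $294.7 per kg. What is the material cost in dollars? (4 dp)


Mass = 92.8*5.58/1000 = 0.517824 kg
Cost = 0.517824 * 294.7 = 152.6027 $


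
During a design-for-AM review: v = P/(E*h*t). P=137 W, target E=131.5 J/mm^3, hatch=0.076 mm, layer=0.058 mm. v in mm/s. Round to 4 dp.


v = 137 / (131.5*0.076*0.058) = 236.3487 mm/s


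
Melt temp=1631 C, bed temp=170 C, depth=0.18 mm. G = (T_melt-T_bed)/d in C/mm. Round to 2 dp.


G = (1631-170)/0.18 = 8116.67 C/mm


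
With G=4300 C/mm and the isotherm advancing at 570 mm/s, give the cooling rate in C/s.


CR = 4300 * 570 = 2451000 C/s


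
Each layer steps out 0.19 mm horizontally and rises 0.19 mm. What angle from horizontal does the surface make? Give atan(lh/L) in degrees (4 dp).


angle = atan(0.19/0.19) = 45.0 degrees


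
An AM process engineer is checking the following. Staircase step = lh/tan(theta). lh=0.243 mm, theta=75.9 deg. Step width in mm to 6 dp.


step = 0.243 / tan(75.9) = 0.061037 mm


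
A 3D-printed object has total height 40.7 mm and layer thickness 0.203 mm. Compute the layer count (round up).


Layers = ceil(40.7/0.203) = 201


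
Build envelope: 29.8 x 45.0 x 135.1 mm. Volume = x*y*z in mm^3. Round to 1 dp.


V = 29.8 * 45.0 * 135.1 = 181169.1 mm^3


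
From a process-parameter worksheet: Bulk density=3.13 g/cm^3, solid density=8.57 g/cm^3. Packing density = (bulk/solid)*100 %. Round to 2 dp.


Packing = (3.13/8.57)*100 = 36.52 %


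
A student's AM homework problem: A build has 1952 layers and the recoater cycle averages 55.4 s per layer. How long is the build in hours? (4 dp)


t = 1952 * 55.4 / 3600 = 30.0391 hrs


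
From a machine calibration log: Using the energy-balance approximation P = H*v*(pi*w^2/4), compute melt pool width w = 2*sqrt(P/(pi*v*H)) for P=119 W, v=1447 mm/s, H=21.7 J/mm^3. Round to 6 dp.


w = 2*sqrt(119/(pi*1447*21.7)) = 0.069465 mm


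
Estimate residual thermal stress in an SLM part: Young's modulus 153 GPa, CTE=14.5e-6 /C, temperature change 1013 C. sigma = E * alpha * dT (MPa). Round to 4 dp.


sigma = 153*1000 * 14.5e-6 * 1013 = 2247.3405 MPa


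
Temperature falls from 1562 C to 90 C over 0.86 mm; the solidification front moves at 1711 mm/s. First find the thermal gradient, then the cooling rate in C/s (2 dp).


G = (1562-90)/0.86 = 1711.62790698 C/mm
CR = 1711.62790698 * 1711 = 2928595.35 C/s


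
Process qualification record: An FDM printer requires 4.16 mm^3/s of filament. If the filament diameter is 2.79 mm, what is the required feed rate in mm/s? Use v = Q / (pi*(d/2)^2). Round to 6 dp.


A = pi*(2.79/2)^2 = 6.113618
v = 4.16 / 6.113618 = 0.680448 mm/s


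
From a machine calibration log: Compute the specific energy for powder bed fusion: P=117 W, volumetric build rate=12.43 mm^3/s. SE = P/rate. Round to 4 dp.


SE = 117 / 12.43 = 9.4127 J/mm^3


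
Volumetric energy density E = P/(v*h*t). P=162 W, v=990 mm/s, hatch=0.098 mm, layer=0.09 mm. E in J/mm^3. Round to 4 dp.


E = 162 / (990*0.098*0.09) = 18.5529 J/mm^3


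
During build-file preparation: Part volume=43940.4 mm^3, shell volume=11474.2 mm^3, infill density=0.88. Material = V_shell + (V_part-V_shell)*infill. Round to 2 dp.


V_infill = (43940.4 - 11474.2) * 0.88 = 28570.26
V_total = 11474.2 + 28570.26 = 40044.46 mm^3


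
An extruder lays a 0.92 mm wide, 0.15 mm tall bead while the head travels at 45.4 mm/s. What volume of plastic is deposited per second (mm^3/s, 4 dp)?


Rate = 0.92 * 0.15 * 45.4 = 6.2652 mm^3/s


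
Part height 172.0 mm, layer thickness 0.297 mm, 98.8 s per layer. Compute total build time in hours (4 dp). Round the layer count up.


Layers = ceil(172.0/0.297) = 580
t = 580 * 98.8 / 3600 = 15.9178 hrs


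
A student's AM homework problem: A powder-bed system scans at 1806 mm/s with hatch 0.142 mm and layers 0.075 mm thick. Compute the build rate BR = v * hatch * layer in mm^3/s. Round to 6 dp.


Rate = 1806 * 0.142 * 0.075 = 19.2339 mm^3/s


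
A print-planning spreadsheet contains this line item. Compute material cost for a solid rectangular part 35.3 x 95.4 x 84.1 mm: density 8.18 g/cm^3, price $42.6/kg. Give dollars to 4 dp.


V = 35.3 * 95.4 * 84.1 = 283216.842 mm^3 = 283.216842 cm^3
Mass = 283.216842 * 8.18 / 1000 = 2.31671377 kg
Cost = 2.31671377 * 42.6 = 98.692 $


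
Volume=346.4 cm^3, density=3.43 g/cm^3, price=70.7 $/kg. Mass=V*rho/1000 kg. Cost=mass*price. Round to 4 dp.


Mass = 346.4*3.43/1000 = 1.188152 kg
Cost = 1.188152 * 70.7 = 84.0023 $


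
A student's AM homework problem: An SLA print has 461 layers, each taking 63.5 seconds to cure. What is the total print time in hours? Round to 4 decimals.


t = 461 * 63.5 / 3600 = 8.1315 hrs


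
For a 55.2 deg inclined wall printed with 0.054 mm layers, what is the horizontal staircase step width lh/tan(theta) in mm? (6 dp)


step = 0.054 / tan(55.2) = 0.037531 mm


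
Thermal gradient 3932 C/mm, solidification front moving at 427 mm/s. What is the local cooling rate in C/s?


CR = 3932 * 427 = 1678964 C/s


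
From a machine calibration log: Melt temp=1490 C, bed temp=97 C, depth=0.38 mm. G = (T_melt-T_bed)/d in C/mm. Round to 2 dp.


G = (1490-97)/0.38 = 3665.79 C/mm


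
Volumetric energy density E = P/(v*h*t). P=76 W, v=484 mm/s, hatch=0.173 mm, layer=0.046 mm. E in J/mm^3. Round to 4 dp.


E = 76 / (484*0.173*0.046) = 19.7317 J/mm^3


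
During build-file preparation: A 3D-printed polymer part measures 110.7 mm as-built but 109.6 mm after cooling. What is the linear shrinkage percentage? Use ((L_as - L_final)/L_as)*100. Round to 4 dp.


Shrinkage = ((110.7-109.6)/110.7)*100 = 0.9937 %


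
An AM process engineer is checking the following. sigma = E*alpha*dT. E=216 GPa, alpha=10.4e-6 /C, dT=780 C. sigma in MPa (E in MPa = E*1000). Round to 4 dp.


sigma = 216*1000 * 10.4e-6 * 780 = 1752.192 MPa


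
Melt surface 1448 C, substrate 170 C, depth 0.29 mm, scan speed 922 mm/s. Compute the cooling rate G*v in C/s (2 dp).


G = (1448-170)/0.29 = 4406.89655172 C/mm
CR = 4406.89655172 * 922 = 4063158.62 C/s


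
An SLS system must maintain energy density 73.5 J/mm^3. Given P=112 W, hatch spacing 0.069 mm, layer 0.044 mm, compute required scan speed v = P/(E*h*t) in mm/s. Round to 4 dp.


v = 112 / (73.5*0.069*0.044) = 501.9135 mm/s


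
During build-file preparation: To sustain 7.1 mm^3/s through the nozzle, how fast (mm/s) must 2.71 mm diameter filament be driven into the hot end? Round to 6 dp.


A = pi*(2.71/2)^2 = 5.768043
v = 7.1 / 5.768043 = 1.23092 mm/s


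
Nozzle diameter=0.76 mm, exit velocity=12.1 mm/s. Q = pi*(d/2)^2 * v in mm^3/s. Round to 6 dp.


A = pi*(0.76/2)^2 = 0.45364598 mm^2
Q = 0.45364598 * 12.1 = 5.489116 mm^3/s


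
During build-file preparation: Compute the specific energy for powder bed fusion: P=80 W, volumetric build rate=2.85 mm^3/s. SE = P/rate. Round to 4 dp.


SE = 80 / 2.85 = 28.0702 J/mm^3


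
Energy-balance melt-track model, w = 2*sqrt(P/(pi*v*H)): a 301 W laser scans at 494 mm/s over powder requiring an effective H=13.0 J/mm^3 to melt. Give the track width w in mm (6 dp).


w = 2*sqrt(301/(pi*494*13.0)) = 0.244289 mm


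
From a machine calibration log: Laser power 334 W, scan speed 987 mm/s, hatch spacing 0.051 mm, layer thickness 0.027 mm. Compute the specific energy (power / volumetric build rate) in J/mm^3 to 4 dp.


Build rate = 987 * 0.051 * 0.027 = 1.359099 mm^3/s
SE = 334 / 1.359099 = 245.751 J/mm^3


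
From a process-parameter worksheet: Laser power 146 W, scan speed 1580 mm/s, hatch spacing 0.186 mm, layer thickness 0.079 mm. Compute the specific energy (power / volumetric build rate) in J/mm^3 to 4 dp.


Build rate = 1580 * 0.186 * 0.079 = 23.21652 mm^3/s
SE = 146 / 23.21652 = 6.2886 J/mm^3


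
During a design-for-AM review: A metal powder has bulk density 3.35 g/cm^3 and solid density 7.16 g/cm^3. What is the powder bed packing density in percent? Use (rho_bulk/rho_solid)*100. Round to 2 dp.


Packing = (3.35/7.16)*100 = 46.79 %


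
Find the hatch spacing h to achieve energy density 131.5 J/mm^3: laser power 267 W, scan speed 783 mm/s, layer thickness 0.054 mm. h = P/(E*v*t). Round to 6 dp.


h = 267 / (131.5*783*0.054) = 0.048021 mm


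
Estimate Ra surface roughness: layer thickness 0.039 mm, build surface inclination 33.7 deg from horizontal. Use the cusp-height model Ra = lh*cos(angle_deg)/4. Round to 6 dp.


Ra = 0.039 * cos(33.7) / 4 = 0.008112 mm


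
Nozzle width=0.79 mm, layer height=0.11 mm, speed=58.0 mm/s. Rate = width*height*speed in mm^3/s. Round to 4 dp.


Rate = 0.79 * 0.11 * 58.0 = 5.0402 mm^3/s


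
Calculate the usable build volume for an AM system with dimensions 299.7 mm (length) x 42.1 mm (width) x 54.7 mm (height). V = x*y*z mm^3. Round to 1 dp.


V = 299.7 * 42.1 * 54.7 = 690170.1 mm^3


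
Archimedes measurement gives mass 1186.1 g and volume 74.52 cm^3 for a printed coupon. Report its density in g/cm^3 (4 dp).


rho = 1186.1 / 74.52 = 15.9165 g/cm^3


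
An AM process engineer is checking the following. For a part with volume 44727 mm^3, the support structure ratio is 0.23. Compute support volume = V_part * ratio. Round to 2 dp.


V_support = 44727 * 0.23 = 10287.21 mm^3


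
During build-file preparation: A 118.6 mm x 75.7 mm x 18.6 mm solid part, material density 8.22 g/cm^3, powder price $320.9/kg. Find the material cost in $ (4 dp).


V = 118.6 * 75.7 * 18.6 = 166991.172 mm^3 = 166.991172 cm^3
Mass = 166.991172 * 8.22 / 1000 = 1.37266743 kg
Cost = 1.37266743 * 320.9 = 440.489 $


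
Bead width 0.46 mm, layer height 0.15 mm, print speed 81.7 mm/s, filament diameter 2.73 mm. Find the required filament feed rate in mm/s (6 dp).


Q = 0.46 * 0.15 * 81.7 = 5.6373 mm^3/s
A_fil = pi*(2.73/2)^2 = 5.85349397 mm^2
v_feed = 5.6373 / 5.85349397 = 0.963066 mm/s


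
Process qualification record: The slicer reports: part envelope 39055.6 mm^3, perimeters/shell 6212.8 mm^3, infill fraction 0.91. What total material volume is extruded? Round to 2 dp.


V_infill = (39055.6 - 6212.8) * 0.91 = 29886.95
V_total = 6212.8 + 29886.95 = 36099.75 mm^3


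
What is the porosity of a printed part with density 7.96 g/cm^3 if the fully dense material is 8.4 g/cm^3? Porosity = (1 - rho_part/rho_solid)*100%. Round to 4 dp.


Porosity = (1-7.96/8.4)*100 = 5.2381 %


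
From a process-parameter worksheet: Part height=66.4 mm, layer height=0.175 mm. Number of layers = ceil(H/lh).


Layers = ceil(66.4/0.175) = 380


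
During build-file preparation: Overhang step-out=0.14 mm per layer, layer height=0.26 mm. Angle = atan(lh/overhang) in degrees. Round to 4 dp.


angle = atan(0.26/0.14) = 61.6992 degrees


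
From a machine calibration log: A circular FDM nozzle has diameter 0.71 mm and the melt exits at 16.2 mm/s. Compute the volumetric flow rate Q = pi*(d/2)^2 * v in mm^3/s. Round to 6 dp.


A = pi*(0.71/2)^2 = 0.39591921 mm^2
Q = 0.39591921 * 16.2 = 6.413891 mm^3/s


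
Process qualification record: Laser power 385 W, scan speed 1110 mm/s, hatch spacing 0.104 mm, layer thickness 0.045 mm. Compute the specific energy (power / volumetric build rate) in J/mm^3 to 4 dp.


Build rate = 1110 * 0.104 * 0.045 = 5.1948 mm^3/s
SE = 385 / 5.1948 = 74.1126 J/mm^3


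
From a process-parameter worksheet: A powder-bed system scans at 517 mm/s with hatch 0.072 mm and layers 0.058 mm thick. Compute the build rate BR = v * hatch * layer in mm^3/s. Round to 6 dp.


Rate = 517 * 0.072 * 0.058 = 2.158992 mm^3/s


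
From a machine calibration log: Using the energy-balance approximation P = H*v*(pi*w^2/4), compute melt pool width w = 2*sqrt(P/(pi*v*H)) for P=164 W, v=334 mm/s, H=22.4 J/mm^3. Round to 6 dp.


w = 2*sqrt(164/(pi*334*22.4)) = 0.167063 mm


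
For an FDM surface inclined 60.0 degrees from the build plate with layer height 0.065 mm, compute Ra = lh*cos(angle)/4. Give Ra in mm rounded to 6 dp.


Ra = 0.065 * cos(60.0) / 4 = 0.008125 mm


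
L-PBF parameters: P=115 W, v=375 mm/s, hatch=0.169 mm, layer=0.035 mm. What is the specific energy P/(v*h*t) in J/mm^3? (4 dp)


Build rate = 375 * 0.169 * 0.035 = 2.218125 mm^3/s
SE = 115 / 2.218125 = 51.8456 J/mm^3


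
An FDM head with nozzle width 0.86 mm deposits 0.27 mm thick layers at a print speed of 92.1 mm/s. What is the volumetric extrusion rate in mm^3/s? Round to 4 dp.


Rate = 0.86 * 0.27 * 92.1 = 21.3856 mm^3/s


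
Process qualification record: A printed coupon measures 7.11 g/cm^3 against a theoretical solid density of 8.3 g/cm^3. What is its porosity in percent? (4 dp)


Porosity = (1-7.11/8.3)*100 = 14.3373 %


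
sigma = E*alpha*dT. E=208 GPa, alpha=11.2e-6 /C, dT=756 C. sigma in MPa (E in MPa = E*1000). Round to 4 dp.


sigma = 208*1000 * 11.2e-6 * 756 = 1761.1776 MPa


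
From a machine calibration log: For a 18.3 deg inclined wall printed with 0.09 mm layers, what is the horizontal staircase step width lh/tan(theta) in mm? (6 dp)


step = 0.09 / tan(18.3) = 0.272135 mm


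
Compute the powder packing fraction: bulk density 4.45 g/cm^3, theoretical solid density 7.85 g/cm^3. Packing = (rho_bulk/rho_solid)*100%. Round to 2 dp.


Packing = (4.45/7.85)*100 = 56.69 %
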